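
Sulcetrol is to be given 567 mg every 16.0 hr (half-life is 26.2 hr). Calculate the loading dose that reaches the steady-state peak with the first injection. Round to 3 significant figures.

1640 mg

k = ln 2 / 26.2 = 0.02646 hr⁻¹
Accumulation ratio R = 1 / (1 − e^(−kτ)) = 1 / (1 − e^(−0.02646×16.0)) = 1 / (1 − 0.6549) = 2.898
Loading dose = maintenance dose × R = 567 × 2.898 ≈ 1640 mg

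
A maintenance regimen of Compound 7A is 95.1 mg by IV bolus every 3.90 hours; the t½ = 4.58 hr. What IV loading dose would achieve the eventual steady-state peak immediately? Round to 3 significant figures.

k = ln 2 / 4.58 = 0.1513 hr⁻¹
Accumulation ratio R = 1 / (1 − e^(−kτ)) = 1 / (1 − e^(−0.1513×3.90)) = 1 / (1 − 0.5542) = 2.243
Loading dose = maintenance dose × R = 95.1 × 2.243 ≈ 213 mg

213 mg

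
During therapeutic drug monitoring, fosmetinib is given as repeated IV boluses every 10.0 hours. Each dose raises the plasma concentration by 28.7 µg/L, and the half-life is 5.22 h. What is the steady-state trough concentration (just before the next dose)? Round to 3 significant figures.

10.3 µg/L

k = ln 2 / 5.22 = 0.1328 h⁻¹
Fraction remaining after one interval: e^(−kτ) = e^(−0.1328 × 10.0) = 0.2650
R = 1 / (1 − 0.2650) = 1.361
Css,max = 28.7 × 1.361 = 39.05 µg/L
Css,min = Css,max × e^(−kτ) = 39.05 × 0.2650 ≈ 10.3 µg/L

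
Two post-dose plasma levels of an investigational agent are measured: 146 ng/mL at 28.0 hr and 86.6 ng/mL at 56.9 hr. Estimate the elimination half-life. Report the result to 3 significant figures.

k = ln(C₁/C₂) / (t₂ − t₁) = ln(146/86.6) / (56.9 − 28.0)
  = 0.5223 / 28.90 = 0.01807 hr⁻¹
t½ = ln 2 / k = ln 2 / 0.01807 ≈ 38.4 hours

38.4 hours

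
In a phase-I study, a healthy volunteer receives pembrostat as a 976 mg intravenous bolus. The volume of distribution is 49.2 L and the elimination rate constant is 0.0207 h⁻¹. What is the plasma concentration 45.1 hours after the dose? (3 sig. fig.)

7.80 mg/L

C₀ = dose / V = 976 / 49.2 = 19.84 mg/L
C(t) = C₀ e^(−kt) = 19.84 × e^(−0.02070 × 45.1) = 19.84 × e^(−0.9336) = 19.84 × 0.3931 ≈ 7.80 mg/L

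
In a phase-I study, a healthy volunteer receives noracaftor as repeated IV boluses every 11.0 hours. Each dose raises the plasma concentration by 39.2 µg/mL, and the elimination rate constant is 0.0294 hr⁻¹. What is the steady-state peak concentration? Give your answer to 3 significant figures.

Fraction remaining after one interval: e^(−kτ) = e^(−0.02940 × 11.0) = 0.7237
R = 1 / (1 − 0.7237) = 3.619
Css,max = 39.2 × 3.619 ≈ 142 µg/mL

142 µg/mL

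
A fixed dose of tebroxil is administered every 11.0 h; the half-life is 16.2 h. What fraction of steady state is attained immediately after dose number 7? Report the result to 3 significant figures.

k = ln 2 / 16.2 = 0.04279 h⁻¹
f_n = 1 − e^(−nkτ) = 1 − e^(−7 × 0.04279 × 11.0) = 1 − e^(−3.295) = 1 − 0.03708 ≈ 0.963

0.963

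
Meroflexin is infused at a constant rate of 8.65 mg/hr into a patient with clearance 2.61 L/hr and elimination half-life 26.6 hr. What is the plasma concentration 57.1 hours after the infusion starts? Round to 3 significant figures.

Css = rate / CL = 8.65 / 2.61 = 3.314 mg/L
k = ln 2 / 26.6 = 0.02606 hr⁻¹
C(t) = Css (1 − e^(−kt)) = 3.314 × (1 − e^(−1.488)) = 3.314 × 0.7742 ≈ 2.57 mg/L

2.57 mg/L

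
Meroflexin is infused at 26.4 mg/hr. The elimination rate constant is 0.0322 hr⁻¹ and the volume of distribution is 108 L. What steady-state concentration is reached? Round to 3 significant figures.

CL = k · V = 0.0322 × 108 = 3.478 L/hr
Css = rate / CL = 26.4 / 3.478 ≈ 7.59 mg/L

7.59 mg/L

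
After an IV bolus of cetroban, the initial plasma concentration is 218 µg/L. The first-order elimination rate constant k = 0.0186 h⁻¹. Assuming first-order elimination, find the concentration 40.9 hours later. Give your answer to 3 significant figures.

102 µg/L

C(t) = C₀ e^(−kt) = 218 × e^(−0.01860 × 40.9) = 218 × e^(−0.7607) = 218 × 0.4673 ≈ 102 µg/L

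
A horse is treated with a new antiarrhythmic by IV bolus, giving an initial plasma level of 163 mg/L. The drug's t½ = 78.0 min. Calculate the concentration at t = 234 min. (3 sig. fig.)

20.4 mg/L

k = ln 2 / 78.0 = 0.008887 min⁻¹
C(t) = C₀ e^(−kt) = 163 × e^(−0.008887 × 234) = 163 × e^(−2.079) = 163 × 0.1250 ≈ 20.4 mg/L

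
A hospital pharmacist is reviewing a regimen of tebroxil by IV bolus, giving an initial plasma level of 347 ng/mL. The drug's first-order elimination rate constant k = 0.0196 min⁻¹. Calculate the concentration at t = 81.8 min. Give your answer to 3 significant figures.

C(t) = C₀ e^(−kt) = 347 × e^(−0.01960 × 81.8) = 347 × e^(−1.603) = 347 × 0.2012 ≈ 69.8 ng/mL

69.8 ng/mL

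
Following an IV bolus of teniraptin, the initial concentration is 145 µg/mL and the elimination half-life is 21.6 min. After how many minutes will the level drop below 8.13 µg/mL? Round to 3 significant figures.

k = ln 2 / 21.6 = 0.03209 min⁻¹
C(t) = C₀ e^(−kt)  ⇒  t = ln(C₀/C) / k
t = ln(145/8.13) / 0.03209 = 2.881 / 0.03209 ≈ 89.8 minutes

89.8 minutes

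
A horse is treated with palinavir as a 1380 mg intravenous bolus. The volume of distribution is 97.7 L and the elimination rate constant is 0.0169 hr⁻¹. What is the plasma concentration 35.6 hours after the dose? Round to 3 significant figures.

C₀ = dose / V = 1380 / 97.7 = 14.12 µg/mL
C(t) = C₀ e^(−kt) = 14.12 × e^(−0.01690 × 35.6) = 14.12 × e^(−0.6016) = 14.12 × 0.5479 ≈ 7.74 µg/mL

7.74 µg/mL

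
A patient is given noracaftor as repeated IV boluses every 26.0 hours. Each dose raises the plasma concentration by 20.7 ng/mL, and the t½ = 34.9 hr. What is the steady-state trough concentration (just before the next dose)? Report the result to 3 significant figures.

30.6 ng/mL

k = ln 2 / 34.9 = 0.01986 hr⁻¹
Fraction remaining after one interval: e^(−kτ) = e^(−0.01986 × 26.0) = 0.5967
R = 1 / (1 − 0.5967) = 2.479
Css,max = 20.7 × 2.479 = 51.32 ng/mL
Css,min = Css,max × e^(−kτ) = 51.32 × 0.5967 ≈ 30.6 ng/mL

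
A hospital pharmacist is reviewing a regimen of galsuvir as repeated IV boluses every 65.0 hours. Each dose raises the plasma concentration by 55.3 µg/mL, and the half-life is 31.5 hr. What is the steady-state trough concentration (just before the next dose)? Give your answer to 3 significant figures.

17.4 µg/mL

k = ln 2 / 31.5 = 0.02200 hr⁻¹
Fraction remaining after one interval: e^(−kτ) = e^(−0.02200 × 65.0) = 0.2392
R = 1 / (1 − 0.2392) = 1.314
Css,max = 55.3 × 1.314 = 72.69 µg/mL
Css,min = Css,max × e^(−kτ) = 72.69 × 0.2392 ≈ 17.4 µg/mL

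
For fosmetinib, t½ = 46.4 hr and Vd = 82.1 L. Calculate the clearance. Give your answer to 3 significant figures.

k = ln 2 / t½ = ln 2 / 46.4 = 0.01494 hr⁻¹
CL = k · V = 0.01494 × 82.1 ≈ 1.23 L/hr

1.23 L/hr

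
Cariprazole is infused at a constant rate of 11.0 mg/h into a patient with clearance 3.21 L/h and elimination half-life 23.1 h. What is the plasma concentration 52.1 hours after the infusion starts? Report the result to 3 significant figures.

Css = rate / CL = 11.0 / 3.21 = 3.427 mg/L
k = ln 2 / 23.1 = 0.03001 h⁻¹
C(t) = Css (1 − e^(−kt)) = 3.427 × (1 − e^(−1.563)) = 3.427 × 0.7906 ≈ 2.71 mg/L

2.71 mg/L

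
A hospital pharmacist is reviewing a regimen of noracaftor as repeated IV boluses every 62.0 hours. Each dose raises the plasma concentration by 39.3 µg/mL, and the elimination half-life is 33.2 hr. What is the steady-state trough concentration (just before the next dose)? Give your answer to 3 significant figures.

k = ln 2 / 33.2 = 0.02088 hr⁻¹
Fraction remaining after one interval: e^(−kτ) = e^(−0.02088 × 62.0) = 0.2741
R = 1 / (1 − 0.2741) = 1.378
Css,max = 39.3 × 1.378 = 54.14 µg/mL
Css,min = Css,max × e^(−kτ) = 54.14 × 0.2741 ≈ 14.8 µg/mL

14.8 µg/mL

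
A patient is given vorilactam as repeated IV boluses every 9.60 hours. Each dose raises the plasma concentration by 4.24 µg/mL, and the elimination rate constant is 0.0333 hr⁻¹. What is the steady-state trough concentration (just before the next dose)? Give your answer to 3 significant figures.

Fraction remaining after one interval: e^(−kτ) = e^(−0.03330 × 9.60) = 0.7264
R = 1 / (1 − 0.7264) = 3.655
Css,max = 4.24 × 3.655 = 15.50 µg/mL
Css,min = Css,max × e^(−kτ) = 15.50 × 0.7264 ≈ 11.3 µg/mL

11.3 µg/mL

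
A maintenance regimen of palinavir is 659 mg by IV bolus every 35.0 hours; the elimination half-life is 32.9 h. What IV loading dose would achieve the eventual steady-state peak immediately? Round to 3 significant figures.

k = ln 2 / 32.9 = 0.02107 h⁻¹
Accumulation ratio R = 1 / (1 − e^(−kτ)) = 1 / (1 − e^(−0.02107×35.0)) = 1 / (1 − 0.4784) = 1.917
Loading dose = maintenance dose × R = 659 × 1.917 ≈ 1260 mg

1260 mg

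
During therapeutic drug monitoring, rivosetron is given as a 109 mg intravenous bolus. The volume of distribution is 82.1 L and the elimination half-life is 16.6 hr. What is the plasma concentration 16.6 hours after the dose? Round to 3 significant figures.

0.664 µg/mL

C₀ = dose / V = 109 / 82.1 = 1.328 µg/mL
k = ln 2 / 16.6 = 0.04176 hr⁻¹
C(t) = C₀ e^(−kt) = 1.328 × e^(−0.04176 × 16.6) = 1.328 × e^(−0.6931) = 1.328 × 0.5000 ≈ 0.664 µg/mL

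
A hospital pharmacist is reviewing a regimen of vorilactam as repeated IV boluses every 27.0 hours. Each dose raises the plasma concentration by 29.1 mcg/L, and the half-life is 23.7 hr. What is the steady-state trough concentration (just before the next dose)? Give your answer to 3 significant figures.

k = ln 2 / 23.7 = 0.02925 hr⁻¹
Fraction remaining after one interval: e^(−kτ) = e^(−0.02925 × 27.0) = 0.4540
R = 1 / (1 − 0.4540) = 1.831
Css,max = 29.1 × 1.831 = 53.30 mcg/L
Css,min = Css,max × e^(−kτ) = 53.30 × 0.4540 ≈ 24.2 mcg/L

24.2 mcg/L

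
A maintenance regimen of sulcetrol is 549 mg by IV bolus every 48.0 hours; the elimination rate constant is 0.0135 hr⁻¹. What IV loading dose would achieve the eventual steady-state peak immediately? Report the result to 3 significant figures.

Accumulation ratio R = 1 / (1 − e^(−kτ)) = 1 / (1 − e^(−0.01350×48.0)) = 1 / (1 − 0.5231) = 2.097
Loading dose = maintenance dose × R = 549 × 2.097 ≈ 1150 mg

1150 mg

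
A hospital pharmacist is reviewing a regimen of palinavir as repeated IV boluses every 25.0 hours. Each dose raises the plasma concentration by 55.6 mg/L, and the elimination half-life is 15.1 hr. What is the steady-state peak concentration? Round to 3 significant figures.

k = ln 2 / 15.1 = 0.04590 hr⁻¹
Fraction remaining after one interval: e^(−kτ) = e^(−0.04590 × 25.0) = 0.3174
R = 1 / (1 − 0.3174) = 1.465
Css,max = 55.6 × 1.465 ≈ 81.5 mg/L

81.5 mg/L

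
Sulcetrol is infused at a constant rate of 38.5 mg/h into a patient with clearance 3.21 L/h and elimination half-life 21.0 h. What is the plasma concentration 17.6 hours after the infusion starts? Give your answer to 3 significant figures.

5.28 mg/L

Css = rate / CL = 38.5 / 3.21 = 11.99 mg/L
k = ln 2 / 21.0 = 0.03301 h⁻¹
C(t) = Css (1 − e^(−kt)) = 11.99 × (1 − e^(−0.5809)) = 11.99 × 0.4406 ≈ 5.28 mg/L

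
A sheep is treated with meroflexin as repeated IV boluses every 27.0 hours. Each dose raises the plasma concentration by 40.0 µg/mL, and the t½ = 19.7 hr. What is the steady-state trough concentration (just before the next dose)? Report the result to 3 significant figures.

k = ln 2 / 19.7 = 0.03519 hr⁻¹
Fraction remaining after one interval: e^(−kτ) = e^(−0.03519 × 27.0) = 0.3867
R = 1 / (1 − 0.3867) = 1.631
Css,max = 40.0 × 1.631 = 65.23 µg/mL
Css,min = Css,max × e^(−kτ) = 65.23 × 0.3867 ≈ 25.2 µg/mL

25.2 µg/mL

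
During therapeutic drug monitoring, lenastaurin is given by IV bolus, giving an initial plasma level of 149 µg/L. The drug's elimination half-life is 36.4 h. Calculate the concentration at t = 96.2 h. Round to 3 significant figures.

23.9 µg/L

k = ln 2 / 36.4 = 0.01904 h⁻¹
C(t) = C₀ e^(−kt) = 149 × e^(−0.01904 × 96.2) = 149 × e^(−1.832) = 149 × 0.1601 ≈ 23.9 µg/L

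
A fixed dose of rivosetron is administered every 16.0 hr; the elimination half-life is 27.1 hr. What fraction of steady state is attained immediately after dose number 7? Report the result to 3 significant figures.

k = ln 2 / 27.1 = 0.02558 hr⁻¹
f_n = 1 − e^(−nkτ) = 1 − e^(−7 × 0.02558 × 16.0) = 1 − e^(−2.865) = 1 − 0.05700 ≈ 0.943

0.943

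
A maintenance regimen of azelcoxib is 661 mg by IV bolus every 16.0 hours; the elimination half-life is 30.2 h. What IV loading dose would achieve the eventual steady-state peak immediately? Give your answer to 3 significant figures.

k = ln 2 / 30.2 = 0.02295 h⁻¹
Accumulation ratio R = 1 / (1 − e^(−kτ)) = 1 / (1 − e^(−0.02295×16.0)) = 1 / (1 − 0.6927) = 3.254
Loading dose = maintenance dose × R = 661 × 3.254 ≈ 2150 mg

2150 mg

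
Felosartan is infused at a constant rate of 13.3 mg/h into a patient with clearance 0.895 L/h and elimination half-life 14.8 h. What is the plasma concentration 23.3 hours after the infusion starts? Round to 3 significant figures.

Css = rate / CL = 13.3 / 0.895 = 14.86 µg/mL
k = ln 2 / 14.8 = 0.04683 h⁻¹
C(t) = Css (1 − e^(−kt)) = 14.86 × (1 − e^(−1.091)) = 14.86 × 0.6642 ≈ 9.87 µg/mL

9.87 µg/mL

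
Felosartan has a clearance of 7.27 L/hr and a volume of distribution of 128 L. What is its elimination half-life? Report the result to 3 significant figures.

12.2 hours

k = CL / V = 7.27 / 128 = 0.05680 hr⁻¹
t½ = ln 2 / k = ln 2 / 0.05680 ≈ 12.2 hours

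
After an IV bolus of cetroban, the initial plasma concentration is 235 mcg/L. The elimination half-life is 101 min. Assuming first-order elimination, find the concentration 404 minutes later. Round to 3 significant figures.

k = ln 2 / 101 = 0.006863 min⁻¹
C(t) = C₀ e^(−kt) = 235 × e^(−0.006863 × 404) = 235 × e^(−2.773) = 235 × 0.06250 ≈ 14.7 mcg/L

14.7 mcg/L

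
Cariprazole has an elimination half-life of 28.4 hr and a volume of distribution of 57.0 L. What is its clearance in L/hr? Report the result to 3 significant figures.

k = ln 2 / t½ = ln 2 / 28.4 = 0.02441 hr⁻¹
CL = k · V = 0.02441 × 57.0 ≈ 1.39 L/hr

1.39 L/hr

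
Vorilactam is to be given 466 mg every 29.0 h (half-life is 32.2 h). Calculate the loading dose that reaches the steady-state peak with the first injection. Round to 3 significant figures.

1000 mg

k = ln 2 / 32.2 = 0.02153 h⁻¹
Accumulation ratio R = 1 / (1 − e^(−kτ)) = 1 / (1 − e^(−0.02153×29.0)) = 1 / (1 − 0.5357) = 2.154
Loading dose = maintenance dose × R = 466 × 2.154 ≈ 1000 mg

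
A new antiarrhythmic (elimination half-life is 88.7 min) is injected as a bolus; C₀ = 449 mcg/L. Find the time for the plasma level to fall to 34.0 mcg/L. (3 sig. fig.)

330 minutes

k = ln 2 / 88.7 = 0.007815 min⁻¹
C(t) = C₀ e^(−kt)  ⇒  t = ln(C₀/C) / k
t = ln(449/34.0) / 0.007815 = 2.581 / 0.007815 ≈ 330 minutes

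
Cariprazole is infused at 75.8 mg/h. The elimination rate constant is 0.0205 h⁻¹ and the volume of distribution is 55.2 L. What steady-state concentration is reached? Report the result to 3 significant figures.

CL = k · V = 0.0205 × 55.2 = 1.132 L/h
Css = rate / CL = 75.8 / 1.132 ≈ 67.0 mg/L

67.0 mg/L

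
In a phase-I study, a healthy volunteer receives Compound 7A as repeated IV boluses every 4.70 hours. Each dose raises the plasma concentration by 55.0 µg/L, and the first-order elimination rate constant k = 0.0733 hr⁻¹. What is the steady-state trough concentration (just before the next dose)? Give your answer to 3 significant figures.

134 µg/L

Fraction remaining after one interval: e^(−kτ) = e^(−0.07330 × 4.70) = 0.7086
R = 1 / (1 − 0.7086) = 3.431
Css,max = 55.0 × 3.431 = 188.7 µg/L
Css,min = Css,max × e^(−kτ) = 188.7 × 0.7086 ≈ 134 µg/L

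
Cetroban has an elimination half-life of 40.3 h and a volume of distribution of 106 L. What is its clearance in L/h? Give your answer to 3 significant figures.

1.82 L/h

k = ln 2 / t½ = ln 2 / 40.3 = 0.01720 h⁻¹
CL = k · V = 0.01720 × 106 ≈ 1.82 L/h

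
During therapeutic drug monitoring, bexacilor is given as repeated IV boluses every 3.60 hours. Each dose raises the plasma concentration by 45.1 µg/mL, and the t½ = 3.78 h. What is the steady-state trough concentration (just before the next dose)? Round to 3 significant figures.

48.2 µg/mL

k = ln 2 / 3.78 = 0.1834 h⁻¹
Fraction remaining after one interval: e^(−kτ) = e^(−0.1834 × 3.60) = 0.5168
R = 1 / (1 − 0.5168) = 2.069
Css,max = 45.1 × 2.069 = 93.33 µg/mL
Css,min = Css,max × e^(−kτ) = 93.33 × 0.5168 ≈ 48.2 µg/mL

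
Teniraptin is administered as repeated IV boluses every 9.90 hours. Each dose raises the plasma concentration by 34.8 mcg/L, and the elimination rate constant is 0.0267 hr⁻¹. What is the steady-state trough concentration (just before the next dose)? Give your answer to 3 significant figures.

Fraction remaining after one interval: e^(−kτ) = e^(−0.02670 × 9.90) = 0.7677
R = 1 / (1 − 0.7677) = 4.305
Css,max = 34.8 × 4.305 = 149.8 mcg/L
Css,min = Css,max × e^(−kτ) = 149.8 × 0.7677 ≈ 115 mcg/L

115 mcg/L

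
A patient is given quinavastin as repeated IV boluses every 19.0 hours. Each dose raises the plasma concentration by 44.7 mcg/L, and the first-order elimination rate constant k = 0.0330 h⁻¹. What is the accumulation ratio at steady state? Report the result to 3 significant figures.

Fraction remaining after one interval: e^(−kτ) = e^(−0.03300 × 19.0) = 0.5342
R = 1 / (1 − 0.5342) = 1 / 0.4658 ≈ 2.15

2.15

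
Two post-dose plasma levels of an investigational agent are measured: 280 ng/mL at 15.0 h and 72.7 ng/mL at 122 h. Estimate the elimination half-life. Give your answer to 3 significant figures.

55.0 hours

k = ln(C₁/C₂) / (t₂ − t₁) = ln(280/72.7) / (122 − 15.0)
  = 1.348 / 107.0 = 0.01260 h⁻¹
t½ = ln 2 / k = ln 2 / 0.01260 ≈ 55.0 hours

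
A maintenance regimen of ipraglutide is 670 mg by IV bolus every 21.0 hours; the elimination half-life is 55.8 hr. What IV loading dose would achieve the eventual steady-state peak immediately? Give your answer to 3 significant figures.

2920 mg

k = ln 2 / 55.8 = 0.01242 hr⁻¹
Accumulation ratio R = 1 / (1 − e^(−kτ)) = 1 / (1 − e^(−0.01242×21.0)) = 1 / (1 − 0.7704) = 4.355
Loading dose = maintenance dose × R = 670 × 4.355 ≈ 2920 mg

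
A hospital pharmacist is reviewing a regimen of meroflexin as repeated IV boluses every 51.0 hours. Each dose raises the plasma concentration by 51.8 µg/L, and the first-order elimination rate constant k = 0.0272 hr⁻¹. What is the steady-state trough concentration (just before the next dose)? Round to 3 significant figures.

17.2 µg/L

Fraction remaining after one interval: e^(−kτ) = e^(−0.02720 × 51.0) = 0.2498
R = 1 / (1 − 0.2498) = 1.333
Css,max = 51.8 × 1.333 = 69.05 µg/L
Css,min = Css,max × e^(−kτ) = 69.05 × 0.2498 ≈ 17.2 µg/L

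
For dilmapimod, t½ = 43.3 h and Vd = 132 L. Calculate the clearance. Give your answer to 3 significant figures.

k = ln 2 / t½ = ln 2 / 43.3 = 0.01601 h⁻¹
CL = k · V = 0.01601 × 132 ≈ 2.11 L/h

2.11 L/h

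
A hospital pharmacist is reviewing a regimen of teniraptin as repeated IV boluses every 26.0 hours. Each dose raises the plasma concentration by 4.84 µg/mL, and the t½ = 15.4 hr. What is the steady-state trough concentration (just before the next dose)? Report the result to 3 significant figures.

k = ln 2 / 15.4 = 0.04501 hr⁻¹
Fraction remaining after one interval: e^(−kτ) = e^(−0.04501 × 26.0) = 0.3103
R = 1 / (1 − 0.3103) = 1.450
Css,max = 4.84 × 1.450 = 7.017 µg/mL
Css,min = Css,max × e^(−kτ) = 7.017 × 0.3103 ≈ 2.18 µg/mL

2.18 µg/mL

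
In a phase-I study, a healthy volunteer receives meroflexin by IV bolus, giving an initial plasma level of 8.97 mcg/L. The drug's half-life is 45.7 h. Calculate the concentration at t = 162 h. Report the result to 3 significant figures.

0.769 mcg/L

k = ln 2 / 45.7 = 0.01517 h⁻¹
C(t) = C₀ e^(−kt) = 8.97 × e^(−0.01517 × 162) = 8.97 × e^(−2.457) = 8.97 × 0.08568 ≈ 0.769 mcg/L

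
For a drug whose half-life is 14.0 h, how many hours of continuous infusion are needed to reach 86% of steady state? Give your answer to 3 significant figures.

39.7 hours

k = ln 2 / 14.0 = 0.04951 h⁻¹
f = 1 − e^(−kt)  ⇒  t = −ln(1 − f) / k
t = −ln(1 − 0.86) / 0.04951 = 1.966 / 0.04951 ≈ 39.7 hours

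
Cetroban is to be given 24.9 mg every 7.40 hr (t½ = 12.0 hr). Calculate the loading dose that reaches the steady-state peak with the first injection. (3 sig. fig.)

k = ln 2 / 12.0 = 0.05776 hr⁻¹
Accumulation ratio R = 1 / (1 − e^(−kτ)) = 1 / (1 − e^(−0.05776×7.40)) = 1 / (1 − 0.6522) = 2.875
Loading dose = maintenance dose × R = 24.9 × 2.875 ≈ 71.6 mg

71.6 mg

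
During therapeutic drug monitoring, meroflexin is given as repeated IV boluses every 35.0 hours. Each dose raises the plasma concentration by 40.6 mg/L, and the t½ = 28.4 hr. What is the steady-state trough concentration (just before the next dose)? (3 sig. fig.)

k = ln 2 / 28.4 = 0.02441 hr⁻¹
Fraction remaining after one interval: e^(−kτ) = e^(−0.02441 × 35.0) = 0.4256
R = 1 / (1 − 0.4256) = 1.741
Css,max = 40.6 × 1.741 = 70.68 mg/L
Css,min = Css,max × e^(−kτ) = 70.68 × 0.4256 ≈ 30.1 mg/L

30.1 mg/L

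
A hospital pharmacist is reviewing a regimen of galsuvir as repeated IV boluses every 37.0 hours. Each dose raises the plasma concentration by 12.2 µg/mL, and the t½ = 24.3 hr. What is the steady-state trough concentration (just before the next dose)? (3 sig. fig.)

6.51 µg/mL

k = ln 2 / 24.3 = 0.02852 hr⁻¹
Fraction remaining after one interval: e^(−kτ) = e^(−0.02852 × 37.0) = 0.3480
R = 1 / (1 − 0.3480) = 1.534
Css,max = 12.2 × 1.534 = 18.71 µg/mL
Css,min = Css,max × e^(−kτ) = 18.71 × 0.3480 ≈ 6.51 µg/mL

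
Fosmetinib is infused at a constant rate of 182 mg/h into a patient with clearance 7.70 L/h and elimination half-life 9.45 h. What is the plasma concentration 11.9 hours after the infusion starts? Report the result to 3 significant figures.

13.8 µg/mL

Css = rate / CL = 182 / 7.70 = 23.64 µg/mL
k = ln 2 / 9.45 = 0.07335 h⁻¹
C(t) = Css (1 − e^(−kt)) = 23.64 × (1 − e^(−0.8729)) = 23.64 × 0.5822 ≈ 13.8 µg/mL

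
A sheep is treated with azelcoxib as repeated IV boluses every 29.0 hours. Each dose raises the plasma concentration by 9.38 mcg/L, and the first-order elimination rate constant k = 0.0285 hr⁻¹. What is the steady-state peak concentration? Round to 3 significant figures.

Fraction remaining after one interval: e^(−kτ) = e^(−0.02850 × 29.0) = 0.4376
R = 1 / (1 − 0.4376) = 1.778
Css,max = 9.38 × 1.778 ≈ 16.7 mcg/L

16.7 mcg/L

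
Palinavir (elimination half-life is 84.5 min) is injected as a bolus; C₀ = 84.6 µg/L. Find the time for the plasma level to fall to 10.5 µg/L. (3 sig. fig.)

k = ln 2 / 84.5 = 0.008203 min⁻¹
C(t) = C₀ e^(−kt)  ⇒  t = ln(C₀/C) / k
t = ln(84.6/10.5) / 0.008203 = 2.087 / 0.008203 ≈ 254 minutes

254 minutes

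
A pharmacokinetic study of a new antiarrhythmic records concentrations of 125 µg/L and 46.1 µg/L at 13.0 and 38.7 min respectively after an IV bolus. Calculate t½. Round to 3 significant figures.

k = ln(C₁/C₂) / (t₂ − t₁) = ln(125/46.1) / (38.7 − 13.0)
  = 0.9975 / 25.70 = 0.03881 min⁻¹
t½ = ln 2 / k = ln 2 / 0.03881 ≈ 17.9 minutes

17.9 minutes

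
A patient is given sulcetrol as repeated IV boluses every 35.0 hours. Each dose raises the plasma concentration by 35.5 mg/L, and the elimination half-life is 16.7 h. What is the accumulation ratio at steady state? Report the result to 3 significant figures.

1.31

k = ln 2 / 16.7 = 0.04151 h⁻¹
Fraction remaining after one interval: e^(−kτ) = e^(−0.04151 × 35.0) = 0.2339
R = 1 / (1 − 0.2339) = 1 / 0.7661 ≈ 1.31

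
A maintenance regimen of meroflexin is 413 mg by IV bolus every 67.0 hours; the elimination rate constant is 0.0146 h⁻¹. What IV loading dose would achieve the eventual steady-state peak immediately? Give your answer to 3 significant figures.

662 mg

Accumulation ratio R = 1 / (1 − e^(−kτ)) = 1 / (1 − e^(−0.01460×67.0)) = 1 / (1 − 0.3760) = 1.603
Loading dose = maintenance dose × R = 413 × 1.603 ≈ 662 mg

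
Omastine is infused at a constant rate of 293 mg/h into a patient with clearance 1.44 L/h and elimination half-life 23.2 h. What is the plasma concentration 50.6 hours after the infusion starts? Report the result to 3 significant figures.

159 µg/mL

Css = rate / CL = 293 / 1.44 = 203.5 µg/mL
k = ln 2 / 23.2 = 0.02988 h⁻¹
C(t) = Css (1 − e^(−kt)) = 203.5 × (1 − e^(−1.512)) = 203.5 × 0.7795 ≈ 159 µg/mL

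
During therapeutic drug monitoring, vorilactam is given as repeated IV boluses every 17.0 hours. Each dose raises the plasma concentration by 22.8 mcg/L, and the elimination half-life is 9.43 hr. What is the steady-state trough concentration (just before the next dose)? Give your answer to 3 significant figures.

9.16 mcg/L

k = ln 2 / 9.43 = 0.07350 hr⁻¹
Fraction remaining after one interval: e^(−kτ) = e^(−0.07350 × 17.0) = 0.2866
R = 1 / (1 − 0.2866) = 1.402
Css,max = 22.8 × 1.402 = 31.96 mcg/L
Css,min = Css,max × e^(−kτ) = 31.96 × 0.2866 ≈ 9.16 mcg/L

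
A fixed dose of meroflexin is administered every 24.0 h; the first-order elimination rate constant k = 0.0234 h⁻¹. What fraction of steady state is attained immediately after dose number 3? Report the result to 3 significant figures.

0.815

f_n = 1 − e^(−nkτ) = 1 − e^(−3 × 0.02340 × 24.0) = 1 − e^(−1.685) = 1 − 0.1855 ≈ 0.815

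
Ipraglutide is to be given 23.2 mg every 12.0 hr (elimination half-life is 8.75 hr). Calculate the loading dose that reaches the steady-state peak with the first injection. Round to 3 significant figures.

k = ln 2 / 8.75 = 0.07922 hr⁻¹
Accumulation ratio R = 1 / (1 − e^(−kτ)) = 1 / (1 − e^(−0.07922×12.0)) = 1 / (1 − 0.3865) = 1.630
Loading dose = maintenance dose × R = 23.2 × 1.630 ≈ 37.8 mg

37.8 mg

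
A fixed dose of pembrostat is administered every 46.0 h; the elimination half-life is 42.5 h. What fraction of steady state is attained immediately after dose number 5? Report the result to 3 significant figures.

0.977

k = ln 2 / 42.5 = 0.01631 h⁻¹
f_n = 1 − e^(−nkτ) = 1 − e^(−5 × 0.01631 × 46.0) = 1 − e^(−3.751) = 1 − 0.02349 ≈ 0.977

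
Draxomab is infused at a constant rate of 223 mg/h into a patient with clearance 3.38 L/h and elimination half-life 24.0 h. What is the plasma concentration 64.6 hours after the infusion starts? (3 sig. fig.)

Css = rate / CL = 223 / 3.38 = 65.98 µg/mL
k = ln 2 / 24.0 = 0.02888 h⁻¹
C(t) = Css (1 − e^(−kt)) = 65.98 × (1 − e^(−1.866)) = 65.98 × 0.8452 ≈ 55.8 µg/mL

55.8 µg/mL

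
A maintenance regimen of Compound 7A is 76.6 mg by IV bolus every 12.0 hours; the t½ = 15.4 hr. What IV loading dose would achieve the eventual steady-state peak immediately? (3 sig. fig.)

k = ln 2 / 15.4 = 0.04501 hr⁻¹
Accumulation ratio R = 1 / (1 − e^(−kτ)) = 1 / (1 − e^(−0.04501×12.0)) = 1 / (1 − 0.5827) = 2.396
Loading dose = maintenance dose × R = 76.6 × 2.396 ≈ 184 mg

184 mg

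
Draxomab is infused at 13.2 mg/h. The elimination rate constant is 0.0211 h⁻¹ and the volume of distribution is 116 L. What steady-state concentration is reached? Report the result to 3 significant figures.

5.39 µg/mL

CL = k · V = 0.0211 × 116 = 2.448 L/h
Css = rate / CL = 13.2 / 2.448 ≈ 5.39 µg/mL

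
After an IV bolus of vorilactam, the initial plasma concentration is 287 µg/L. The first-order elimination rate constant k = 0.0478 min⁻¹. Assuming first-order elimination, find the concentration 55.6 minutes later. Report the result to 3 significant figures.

C(t) = C₀ e^(−kt) = 287 × e^(−0.04780 × 55.6) = 287 × e^(−2.658) = 287 × 0.07011 ≈ 20.1 µg/L

20.1 µg/L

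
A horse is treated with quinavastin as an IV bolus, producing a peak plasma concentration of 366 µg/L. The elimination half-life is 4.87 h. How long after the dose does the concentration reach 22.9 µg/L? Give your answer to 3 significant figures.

k = ln 2 / 4.87 = 0.1423 h⁻¹
C(t) = C₀ e^(−kt)  ⇒  t = ln(C₀/C) / k
t = ln(366/22.9) / 0.1423 = 2.771 / 0.1423 ≈ 19.5 hours

19.5 hours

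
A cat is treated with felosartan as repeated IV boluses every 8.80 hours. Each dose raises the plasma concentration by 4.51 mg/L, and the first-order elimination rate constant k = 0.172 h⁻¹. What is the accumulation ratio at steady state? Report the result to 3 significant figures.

Fraction remaining after one interval: e^(−kτ) = e^(−0.1720 × 8.80) = 0.2201
R = 1 / (1 − 0.2201) = 1 / 0.7799 ≈ 1.28

1.28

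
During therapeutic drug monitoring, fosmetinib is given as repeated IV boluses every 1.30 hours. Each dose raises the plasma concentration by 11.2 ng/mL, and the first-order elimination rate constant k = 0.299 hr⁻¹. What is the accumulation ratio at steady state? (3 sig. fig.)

3.10

Fraction remaining after one interval: e^(−kτ) = e^(−0.2990 × 1.30) = 0.6779
R = 1 / (1 − 0.6779) = 1 / 0.3221 ≈ 3.10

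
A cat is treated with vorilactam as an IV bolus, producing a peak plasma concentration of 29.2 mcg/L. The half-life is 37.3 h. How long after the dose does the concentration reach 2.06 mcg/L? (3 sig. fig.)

143 hours

k = ln 2 / 37.3 = 0.01858 h⁻¹
C(t) = C₀ e^(−kt)  ⇒  t = ln(C₀/C) / k
t = ln(29.2/2.06) / 0.01858 = 2.651 / 0.01858 ≈ 143 hours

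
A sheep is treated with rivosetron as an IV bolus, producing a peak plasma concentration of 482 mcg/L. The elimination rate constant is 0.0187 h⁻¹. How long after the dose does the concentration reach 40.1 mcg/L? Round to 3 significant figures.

133 hours

C(t) = C₀ e^(−kt)  ⇒  t = ln(C₀/C) / k
t = ln(482/40.1) / 0.01870 = 2.487 / 0.01870 ≈ 133 hours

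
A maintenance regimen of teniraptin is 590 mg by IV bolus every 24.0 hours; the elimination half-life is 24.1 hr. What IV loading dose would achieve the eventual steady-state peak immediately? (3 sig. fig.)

1180 mg

k = ln 2 / 24.1 = 0.02876 hr⁻¹
Accumulation ratio R = 1 / (1 − e^(−kτ)) = 1 / (1 − e^(−0.02876×24.0)) = 1 / (1 − 0.5014) = 2.006
Loading dose = maintenance dose × R = 590 × 2.006 ≈ 1180 mg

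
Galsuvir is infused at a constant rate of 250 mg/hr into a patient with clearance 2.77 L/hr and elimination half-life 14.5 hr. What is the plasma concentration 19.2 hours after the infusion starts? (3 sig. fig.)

Css = rate / CL = 250 / 2.77 = 90.25 mg/L
k = ln 2 / 14.5 = 0.04780 hr⁻¹
C(t) = Css (1 − e^(−kt)) = 90.25 × (1 − e^(−0.9178)) = 90.25 × 0.6006 ≈ 54.2 mg/L

54.2 mg/L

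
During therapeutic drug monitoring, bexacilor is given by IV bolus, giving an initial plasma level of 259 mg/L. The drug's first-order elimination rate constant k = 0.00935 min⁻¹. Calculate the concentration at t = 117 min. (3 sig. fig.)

C(t) = C₀ e^(−kt) = 259 × e^(−0.009350 × 117) = 259 × e^(−1.094) = 259 × 0.3349 ≈ 86.7 mg/L

86.7 mg/L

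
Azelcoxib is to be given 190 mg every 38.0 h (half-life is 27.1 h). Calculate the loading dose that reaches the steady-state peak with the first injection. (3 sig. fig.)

306 mg

k = ln 2 / 27.1 = 0.02558 h⁻¹
Accumulation ratio R = 1 / (1 − e^(−kτ)) = 1 / (1 − e^(−0.02558×38.0)) = 1 / (1 − 0.3783) = 1.609
Loading dose = maintenance dose × R = 190 × 1.609 ≈ 306 mg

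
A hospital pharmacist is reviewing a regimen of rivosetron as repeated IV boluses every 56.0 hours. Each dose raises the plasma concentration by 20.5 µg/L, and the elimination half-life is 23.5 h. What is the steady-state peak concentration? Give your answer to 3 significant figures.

k = ln 2 / 23.5 = 0.02950 h⁻¹
Fraction remaining after one interval: e^(−kτ) = e^(−0.02950 × 56.0) = 0.1917
R = 1 / (1 − 0.1917) = 1.237
Css,max = 20.5 × 1.237 ≈ 25.4 µg/L

25.4 µg/L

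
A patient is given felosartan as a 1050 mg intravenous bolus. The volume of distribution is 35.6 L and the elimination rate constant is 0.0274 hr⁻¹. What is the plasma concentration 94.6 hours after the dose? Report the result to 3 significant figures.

C₀ = dose / V = 1050 / 35.6 = 29.49 µg/mL
C(t) = C₀ e^(−kt) = 29.49 × e^(−0.02740 × 94.6) = 29.49 × e^(−2.592) = 29.49 × 0.07487 ≈ 2.21 µg/mL

2.21 µg/mL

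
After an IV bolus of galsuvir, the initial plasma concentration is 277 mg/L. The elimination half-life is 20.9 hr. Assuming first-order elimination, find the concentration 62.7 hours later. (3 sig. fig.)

k = ln 2 / 20.9 = 0.03316 hr⁻¹
62.7 hr is 3.000 half-lives, so C = 277 × (1/2)^3.000 = 277 × 0.1250 ≈ 34.6 mg/L

34.6 mg/L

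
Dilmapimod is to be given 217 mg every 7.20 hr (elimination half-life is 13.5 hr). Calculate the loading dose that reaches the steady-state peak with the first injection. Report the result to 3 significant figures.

702 mg

k = ln 2 / 13.5 = 0.05134 hr⁻¹
Accumulation ratio R = 1 / (1 − e^(−kτ)) = 1 / (1 − e^(−0.05134×7.20)) = 1 / (1 − 0.6910) = 3.236
Loading dose = maintenance dose × R = 217 × 3.236 ≈ 702 mg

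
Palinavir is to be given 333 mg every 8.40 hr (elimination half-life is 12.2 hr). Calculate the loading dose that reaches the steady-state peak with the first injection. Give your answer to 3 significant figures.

877 mg

k = ln 2 / 12.2 = 0.05682 hr⁻¹
Accumulation ratio R = 1 / (1 − e^(−kτ)) = 1 / (1 − e^(−0.05682×8.40)) = 1 / (1 − 0.6205) = 2.635
Loading dose = maintenance dose × R = 333 × 2.635 ≈ 877 mg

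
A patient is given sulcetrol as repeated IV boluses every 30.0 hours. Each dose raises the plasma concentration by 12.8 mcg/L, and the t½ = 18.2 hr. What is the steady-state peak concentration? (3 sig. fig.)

k = ln 2 / 18.2 = 0.03809 hr⁻¹
Fraction remaining after one interval: e^(−kτ) = e^(−0.03809 × 30.0) = 0.3190
R = 1 / (1 − 0.3190) = 1.468
Css,max = 12.8 × 1.468 ≈ 18.8 mcg/L

18.8 mcg/L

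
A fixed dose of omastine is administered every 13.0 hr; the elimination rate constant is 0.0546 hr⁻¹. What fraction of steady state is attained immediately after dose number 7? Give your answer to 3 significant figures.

f_n = 1 − e^(−nkτ) = 1 − e^(−7 × 0.05460 × 13.0) = 1 − e^(−4.969) = 1 − 0.006953 ≈ 0.993

0.993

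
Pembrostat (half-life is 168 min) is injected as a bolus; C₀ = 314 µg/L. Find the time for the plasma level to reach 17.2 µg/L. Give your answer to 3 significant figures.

k = ln 2 / 168 = 0.004126 min⁻¹
C(t) = C₀ e^(−kt)  ⇒  t = ln(C₀/C) / k
t = ln(314/17.2) / 0.004126 = 2.904 / 0.004126 ≈ 704 minutes

704 minutes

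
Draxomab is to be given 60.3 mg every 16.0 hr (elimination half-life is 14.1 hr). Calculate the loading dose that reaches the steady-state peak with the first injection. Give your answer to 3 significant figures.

k = ln 2 / 14.1 = 0.04916 hr⁻¹
Accumulation ratio R = 1 / (1 − e^(−kτ)) = 1 / (1 − e^(−0.04916×16.0)) = 1 / (1 − 0.4554) = 1.836
Loading dose = maintenance dose × R = 60.3 × 1.836 ≈ 111 mg

111 mg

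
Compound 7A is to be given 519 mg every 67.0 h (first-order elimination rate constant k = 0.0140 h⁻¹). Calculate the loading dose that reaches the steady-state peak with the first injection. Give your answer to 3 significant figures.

853 mg

Accumulation ratio R = 1 / (1 − e^(−kτ)) = 1 / (1 − e^(−0.01400×67.0)) = 1 / (1 − 0.3914) = 1.643
Loading dose = maintenance dose × R = 519 × 1.643 ≈ 853 mg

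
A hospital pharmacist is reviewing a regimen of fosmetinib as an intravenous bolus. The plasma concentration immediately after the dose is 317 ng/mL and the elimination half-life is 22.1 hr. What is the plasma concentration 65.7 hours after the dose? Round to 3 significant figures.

40.4 ng/mL

k = ln 2 / 22.1 = 0.03136 hr⁻¹
65.7 hr is 2.973 half-lives, so C = 317 × (1/2)^2.973 = 317 × 0.1274 ≈ 40.4 ng/mL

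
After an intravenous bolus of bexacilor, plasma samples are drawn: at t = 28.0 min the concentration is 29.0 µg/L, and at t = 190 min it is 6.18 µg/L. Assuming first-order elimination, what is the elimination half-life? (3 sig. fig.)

k = ln(C₁/C₂) / (t₂ − t₁) = ln(29.0/6.18) / (190 − 28.0)
  = 1.546 / 162.0 = 0.009543 min⁻¹
t½ = ln 2 / k = ln 2 / 0.009543 ≈ 72.6 minutes

72.6 minutes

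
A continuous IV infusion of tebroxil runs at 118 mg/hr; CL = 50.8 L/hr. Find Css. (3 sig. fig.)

Css = infusion rate / CL = 118 / 50.8 ≈ 2.32 mg/L

2.32 mg/L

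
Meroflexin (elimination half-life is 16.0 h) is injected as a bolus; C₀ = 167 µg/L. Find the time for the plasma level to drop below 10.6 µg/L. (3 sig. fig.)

63.6 hours

k = ln 2 / 16.0 = 0.04332 h⁻¹
C(t) = C₀ e^(−kt)  ⇒  t = ln(C₀/C) / k
t = ln(167/10.6) / 0.04332 = 2.757 / 0.04332 ≈ 63.6 hours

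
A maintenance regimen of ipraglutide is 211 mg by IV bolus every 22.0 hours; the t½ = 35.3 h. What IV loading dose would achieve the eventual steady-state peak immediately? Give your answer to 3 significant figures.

k = ln 2 / 35.3 = 0.01964 h⁻¹
Accumulation ratio R = 1 / (1 − e^(−kτ)) = 1 / (1 − e^(−0.01964×22.0)) = 1 / (1 − 0.6492) = 2.851
Loading dose = maintenance dose × R = 211 × 2.851 ≈ 602 mg

602 mg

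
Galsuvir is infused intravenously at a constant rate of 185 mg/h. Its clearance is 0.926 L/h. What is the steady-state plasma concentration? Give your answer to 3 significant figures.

200 µg/mL

Css = infusion rate / CL = 185 / 0.926 ≈ 200 µg/mL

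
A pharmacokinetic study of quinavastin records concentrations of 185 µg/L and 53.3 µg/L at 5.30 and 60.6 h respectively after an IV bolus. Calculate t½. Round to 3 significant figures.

k = ln(C₁/C₂) / (t₂ − t₁) = ln(185/53.3) / (60.6 − 5.30)
  = 1.244 / 55.30 = 0.02250 h⁻¹
t½ = ln 2 / k = ln 2 / 0.02250 ≈ 30.8 hours

30.8 hours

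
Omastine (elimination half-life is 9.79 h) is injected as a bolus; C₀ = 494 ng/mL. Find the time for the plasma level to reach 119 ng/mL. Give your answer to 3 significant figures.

k = ln 2 / 9.79 = 0.07080 h⁻¹
C(t) = C₀ e^(−kt)  ⇒  t = ln(C₀/C) / k
t = ln(494/119) / 0.07080 = 1.423 / 0.07080 ≈ 20.1 hours

20.1 hours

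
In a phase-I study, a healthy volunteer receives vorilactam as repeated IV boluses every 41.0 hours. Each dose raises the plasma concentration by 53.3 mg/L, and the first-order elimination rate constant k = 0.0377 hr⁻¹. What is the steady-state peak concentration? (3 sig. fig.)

67.7 mg/L

Fraction remaining after one interval: e^(−kτ) = e^(−0.03770 × 41.0) = 0.2132
R = 1 / (1 − 0.2132) = 1.271
Css,max = 53.3 × 1.271 ≈ 67.7 mg/L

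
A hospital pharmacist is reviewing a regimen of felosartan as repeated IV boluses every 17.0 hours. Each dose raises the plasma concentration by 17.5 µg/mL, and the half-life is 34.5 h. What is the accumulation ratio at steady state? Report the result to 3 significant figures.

k = ln 2 / 34.5 = 0.02009 h⁻¹
Fraction remaining after one interval: e^(−kτ) = e^(−0.02009 × 17.0) = 0.7107
R = 1 / (1 − 0.7107) = 1 / 0.2893 ≈ 3.46

3.46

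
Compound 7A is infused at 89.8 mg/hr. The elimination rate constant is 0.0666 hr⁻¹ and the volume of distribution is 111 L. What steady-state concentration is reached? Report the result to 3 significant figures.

12.1 mg/L

CL = k · V = 0.0666 × 111 = 7.393 L/hr
Css = rate / CL = 89.8 / 7.393 ≈ 12.1 mg/L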